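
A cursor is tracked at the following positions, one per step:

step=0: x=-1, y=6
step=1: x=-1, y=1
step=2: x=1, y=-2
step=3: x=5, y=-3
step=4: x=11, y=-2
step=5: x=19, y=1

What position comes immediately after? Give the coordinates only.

x=29, y=6

Successive displacements: (+0,-5), (+2,-3), (+4,-1), (+6,+1), (+8,+3) — each changes by (+2,+2).
step 6: x=19, y=1 + (+10,+5) → x=29, y=6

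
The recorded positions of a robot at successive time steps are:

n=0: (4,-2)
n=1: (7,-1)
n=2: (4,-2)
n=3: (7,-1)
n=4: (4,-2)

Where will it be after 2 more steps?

Consecutive displacements (+3,+1), (-3,-1), (+3,+1), (-3,-1) scale by a factor of -1 each step.
step 5: (4,-2) + (+3,+1) → (7,-1)
step 6: (7,-1) + (-3,-1) → (4,-2)

(4,-2)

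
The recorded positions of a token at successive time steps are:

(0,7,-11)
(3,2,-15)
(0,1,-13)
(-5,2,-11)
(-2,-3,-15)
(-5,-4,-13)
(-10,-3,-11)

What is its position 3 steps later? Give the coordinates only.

Step-to-step displacements: (+3,-5,-4), (-3,-1,+2), (-5,+1,+2), (+3,-5,-4), (-3,-1,+2), (-5,+1,+2) — a repeating cycle of length 3.
step 7: apply (+3,-5,-4) → (-7,-8,-15)
step 8: apply (-3,-1,+2) → (-10,-9,-13)
step 9: apply (-5,+1,+2) → (-15,-8,-11)

(-15,-8,-11)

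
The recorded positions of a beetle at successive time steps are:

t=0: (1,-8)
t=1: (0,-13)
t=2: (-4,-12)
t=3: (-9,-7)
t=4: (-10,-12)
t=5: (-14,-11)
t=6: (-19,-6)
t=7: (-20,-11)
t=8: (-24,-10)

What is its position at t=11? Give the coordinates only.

Differencing gives (-1,-5), (-4,+1), (-5,+5), (-1,-5), (-4,+1), (-5,+5), (-1,-5), (-4,+1). This is the pattern (-1,-5), (-4,+1), (-5,+5) repeated.
step 9: apply (-5,+5) → (-29,-5)
step 10: apply (-1,-5) → (-30,-10)
step 11: apply (-4,+1) → (-34,-9)

(-34,-9)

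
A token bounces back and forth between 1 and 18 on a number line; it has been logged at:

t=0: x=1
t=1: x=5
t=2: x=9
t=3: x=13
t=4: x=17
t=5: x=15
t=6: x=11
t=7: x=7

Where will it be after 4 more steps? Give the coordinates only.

The value reflects between 1 and 18, moving 4 per step.
  step 8: 7 → 3
  step 9: 3 → 3
  step 10: 3 → 7
  step 11: 7 → 11

x=11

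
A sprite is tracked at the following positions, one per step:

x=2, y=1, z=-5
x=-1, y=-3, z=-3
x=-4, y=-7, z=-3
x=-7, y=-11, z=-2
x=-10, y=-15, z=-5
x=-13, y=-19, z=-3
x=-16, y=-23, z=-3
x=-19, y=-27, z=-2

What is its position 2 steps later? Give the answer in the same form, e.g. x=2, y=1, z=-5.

X: linear, -3 per step → -25 at step 9.
Y: linear, -4 per step → -35 at step 9.
Z: cycles through -5, -3, -3, -2 every 4 steps. Step 9 lands at position 1 of the cycle → -3.

x=-25, y=-35, z=-3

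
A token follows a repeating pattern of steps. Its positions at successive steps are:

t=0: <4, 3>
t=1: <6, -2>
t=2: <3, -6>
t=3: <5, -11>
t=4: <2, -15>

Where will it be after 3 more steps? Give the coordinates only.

Differencing gives <+2, -5>, <-3, -4>, <+2, -5>, <-3, -4>. This is the pattern <+2, -5>, <-3, -4> repeated.
step 5: apply <+2, -5> → <4, -20>
step 6: apply <-3, -4> → <1, -24>
step 7: apply <+2, -5> → <3, -29>

<3, -29>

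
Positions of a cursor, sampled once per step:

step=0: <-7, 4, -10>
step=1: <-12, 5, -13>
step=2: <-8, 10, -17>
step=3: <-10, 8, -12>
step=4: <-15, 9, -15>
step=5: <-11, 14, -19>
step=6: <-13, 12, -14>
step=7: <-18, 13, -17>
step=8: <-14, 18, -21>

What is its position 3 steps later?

<-17, 22, -23>

Step-to-step displacements: <-5, +1, -3>, <+4, +5, -4>, <-2, -2, +5>, <-5, +1, -3>, <+4, +5, -4>, <-2, -2, +5>, <-5, +1, -3>, <+4, +5, -4> — a repeating cycle of length 3.
step 9: apply <-2, -2, +5> → <-16, 16, -16>
step 10: apply <-5, +1, -3> → <-21, 17, -19>
step 11: apply <+4, +5, -4> → <-17, 22, -23>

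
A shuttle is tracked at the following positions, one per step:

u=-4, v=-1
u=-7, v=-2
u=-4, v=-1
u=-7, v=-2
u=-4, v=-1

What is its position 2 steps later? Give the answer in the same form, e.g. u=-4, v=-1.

Step-to-step displacements: (-3,-1), (+3,+1), (-3,-1), (+3,+1); each is -1× the previous.
step 5: u=-4, v=-1 + (-3,-1) → u=-7, v=-2
step 6: u=-7, v=-2 + (+3,+1) → u=-4, v=-1

u=-4, v=-1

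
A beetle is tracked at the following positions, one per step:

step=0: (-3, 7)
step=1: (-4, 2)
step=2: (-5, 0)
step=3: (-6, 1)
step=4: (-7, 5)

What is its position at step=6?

(-9, 22)

First differences are (-1, -5), (-1, -2), (-1, +1), (-1, +4); their common second difference is (+0, +3) (constant acceleration).
step 5: (-7, 5) + (-1, +7) → (-8, 12)
step 6: (-8, 12) + (-1, +10) → (-9, 22)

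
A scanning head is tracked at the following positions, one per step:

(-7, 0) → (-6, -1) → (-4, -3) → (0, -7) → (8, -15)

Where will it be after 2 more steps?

Step-to-step displacements: (+1, -1), (+2, -2), (+4, -4), (+8, -8); each is 2× the previous.
step 5: (8, -15) + (+16, -16) → (24, -31)
step 6: (24, -31) + (+32, -32) → (56, -63)

(56, -63)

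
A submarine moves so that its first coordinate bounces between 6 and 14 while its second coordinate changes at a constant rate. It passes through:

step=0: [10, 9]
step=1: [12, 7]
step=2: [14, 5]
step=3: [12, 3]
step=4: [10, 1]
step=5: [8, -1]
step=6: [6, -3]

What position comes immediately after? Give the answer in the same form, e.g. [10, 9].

The first coordinate travels 2 per step and bounces off the walls at 6 and 14.
  step 7: 6 → 8
The second coordinate changes by -2 each step: at step 7 it is -5.

[8, -5]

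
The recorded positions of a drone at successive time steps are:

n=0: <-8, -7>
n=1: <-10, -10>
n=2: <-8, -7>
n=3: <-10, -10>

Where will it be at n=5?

Step-to-step displacements: <-2, -3>, <+2, +3>, <-2, -3>; each is -1× the previous.
step 4: <-10, -10> + <+2, +3> → <-8, -7>
step 5: <-8, -7> + <-2, -3> → <-10, -10>

<-10, -10>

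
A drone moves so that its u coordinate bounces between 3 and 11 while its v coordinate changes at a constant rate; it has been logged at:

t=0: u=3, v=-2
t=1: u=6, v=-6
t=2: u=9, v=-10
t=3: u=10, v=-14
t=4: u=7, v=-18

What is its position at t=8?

u=11, v=-34

The u coordinate travels 3 per step and bounces off the walls at 3 and 11.
  step 5: 7 → 4
  step 6: 4 → 5
  step 7: 5 → 8
  step 8: 8 → 11
The v coordinate changes by -4 each step: at step 8 it is -34.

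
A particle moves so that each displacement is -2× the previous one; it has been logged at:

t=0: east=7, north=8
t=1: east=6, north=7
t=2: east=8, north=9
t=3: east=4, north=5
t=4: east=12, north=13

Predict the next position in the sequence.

The jumps are (-1, -1), (+2, +2), (-4, -4), (+8, +8) — a geometric progression with ratio -2.
step 5: east=12, north=13 + (-16, -16) → east=-4, north=-3

east=-4, north=-3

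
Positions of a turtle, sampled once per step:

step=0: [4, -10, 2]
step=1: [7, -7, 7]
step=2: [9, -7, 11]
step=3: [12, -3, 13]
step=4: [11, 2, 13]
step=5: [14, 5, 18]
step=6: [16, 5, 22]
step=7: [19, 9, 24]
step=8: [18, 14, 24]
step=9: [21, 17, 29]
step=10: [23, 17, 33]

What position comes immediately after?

[26, 21, 35]

Differencing gives [+3, +3, +5], [+2, +0, +4], [+3, +4, +2], [-1, +5, +0], [+3, +3, +5], [+2, +0, +4], [+3, +4, +2], [-1, +5, +0], [+3, +3, +5], [+2, +0, +4]. This is the pattern [+3, +3, +5], [+2, +0, +4], [+3, +4, +2], [-1, +5, +0] repeated.
step 11: apply [+3, +4, +2] → [26, 21, 35]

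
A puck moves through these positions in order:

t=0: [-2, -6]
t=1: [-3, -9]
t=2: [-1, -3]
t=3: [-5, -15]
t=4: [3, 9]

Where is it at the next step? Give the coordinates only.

[-13, -39]

Step-to-step displacements: [-1, -3], [+2, +6], [-4, -12], [+8, +24]; each is -2× the previous.
step 5: [3, 9] + [-16, -48] → [-13, -39]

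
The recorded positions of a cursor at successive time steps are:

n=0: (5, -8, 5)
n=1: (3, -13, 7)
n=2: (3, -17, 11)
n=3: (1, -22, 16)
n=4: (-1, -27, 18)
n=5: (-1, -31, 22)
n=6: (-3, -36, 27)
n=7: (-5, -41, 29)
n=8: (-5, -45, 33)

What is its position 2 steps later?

Step-to-step displacements: (-2, -5, +2), (+0, -4, +4), (-2, -5, +5), (-2, -5, +2), (+0, -4, +4), (-2, -5, +5), (-2, -5, +2), (+0, -4, +4) — a repeating cycle of length 3.
step 9: apply (-2, -5, +5) → (-7, -50, 38)
step 10: apply (-2, -5, +2) → (-9, -55, 40)

(-9, -55, 40)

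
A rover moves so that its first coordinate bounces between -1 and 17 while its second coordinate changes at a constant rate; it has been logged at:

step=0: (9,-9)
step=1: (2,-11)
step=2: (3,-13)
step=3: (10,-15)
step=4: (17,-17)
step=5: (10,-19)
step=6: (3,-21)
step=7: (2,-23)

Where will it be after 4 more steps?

The first coordinate reflects between -1 and 17, moving 7 per step.
  step 8: 2 → 9
  step 9: 9 → 16
  step 10: 16 → 11
  step 11: 11 → 4
The second coordinate changes by -2 each step: at step 11 it is -31.

(4,-31)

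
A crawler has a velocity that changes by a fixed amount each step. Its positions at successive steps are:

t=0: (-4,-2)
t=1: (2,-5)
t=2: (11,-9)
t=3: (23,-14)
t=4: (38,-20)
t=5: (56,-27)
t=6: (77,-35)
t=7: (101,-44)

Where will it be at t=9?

(158,-65)

Taking differences between consecutive positions: (+6,-3), (+9,-4), (+12,-5), (+15,-6), (+18,-7), (+21,-8), (+24,-9). These grow by (+3,-1) each step.
step 8: (101,-44) + (+27,-10) → (128,-54)
step 9: (128,-54) + (+30,-11) → (158,-65)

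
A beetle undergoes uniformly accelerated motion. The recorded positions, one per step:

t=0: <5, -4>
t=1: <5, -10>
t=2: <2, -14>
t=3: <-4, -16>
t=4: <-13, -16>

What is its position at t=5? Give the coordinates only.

<-25, -14>

Taking differences between consecutive positions: <+0, -6>, <-3, -4>, <-6, -2>, <-9, +0>. These grow by <-3, +2> each step.
step 5: <-13, -16> + <-12, +2> → <-25, -14>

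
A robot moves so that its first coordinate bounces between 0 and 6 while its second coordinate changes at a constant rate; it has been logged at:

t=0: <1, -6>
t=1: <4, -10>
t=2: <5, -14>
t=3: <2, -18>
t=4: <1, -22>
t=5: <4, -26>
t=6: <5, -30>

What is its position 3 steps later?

The first coordinate reflects between 0 and 6, moving 3 per step.
  step 7: 5 → 2
  step 8: 2 → 1
  step 9: 1 → 4
The second coordinate changes by -4 each step: at step 9 it is -42.

<4, -42>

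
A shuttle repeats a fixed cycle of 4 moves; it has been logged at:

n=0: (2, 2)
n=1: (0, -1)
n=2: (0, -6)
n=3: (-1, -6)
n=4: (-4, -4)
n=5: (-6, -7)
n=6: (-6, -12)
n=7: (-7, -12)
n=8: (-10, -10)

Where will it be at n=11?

The moves between consecutive positions are (-2, -3), (+0, -5), (-1, +0), (-3, +2), (-2, -3), (+0, -5), (-1, +0), (-3, +2); they repeat the 4-cycle [(-2, -3), (+0, -5), (-1, +0), (-3, +2)].
step 9: apply (-2, -3) → (-12, -13)
step 10: apply (+0, -5) → (-12, -18)
step 11: apply (-1, +0) → (-13, -18)

(-13, -18)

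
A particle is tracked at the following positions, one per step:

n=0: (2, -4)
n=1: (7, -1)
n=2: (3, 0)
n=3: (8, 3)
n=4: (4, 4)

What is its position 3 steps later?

(10, 11)

Step-to-step displacements: (+5, +3), (-4, +1), (+5, +3), (-4, +1) — a repeating cycle of length 2.
step 5: apply (+5, +3) → (9, 7)
step 6: apply (-4, +1) → (5, 8)
step 7: apply (+5, +3) → (10, 11)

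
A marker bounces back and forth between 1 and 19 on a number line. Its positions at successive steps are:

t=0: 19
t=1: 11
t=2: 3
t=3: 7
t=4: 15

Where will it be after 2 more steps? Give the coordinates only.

The value reflects between 1 and 19, moving 8 per step.
  step 5: 15 → 15
  step 6: 15 → 7

7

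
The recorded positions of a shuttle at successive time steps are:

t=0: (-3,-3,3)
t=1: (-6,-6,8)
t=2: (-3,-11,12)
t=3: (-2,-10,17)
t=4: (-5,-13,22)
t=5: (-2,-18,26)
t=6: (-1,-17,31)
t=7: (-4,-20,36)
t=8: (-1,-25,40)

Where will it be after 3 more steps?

The moves between consecutive positions are (-3,-3,+5), (+3,-5,+4), (+1,+1,+5), (-3,-3,+5), (+3,-5,+4), (+1,+1,+5), (-3,-3,+5), (+3,-5,+4); they repeat the 3-cycle [(-3,-3,+5), (+3,-5,+4), (+1,+1,+5)].
step 9: apply (+1,+1,+5) → (0,-24,45)
step 10: apply (-3,-3,+5) → (-3,-27,50)
step 11: apply (+3,-5,+4) → (0,-32,54)

(0,-32,54)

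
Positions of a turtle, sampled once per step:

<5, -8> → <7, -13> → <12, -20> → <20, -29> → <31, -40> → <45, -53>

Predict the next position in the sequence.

First differences are <+2, -5>, <+5, -7>, <+8, -9>, <+11, -11>, <+14, -13>; their common second difference is <+3, -2> (constant acceleration).
step 6: <45, -53> + <+17, -15> → <62, -68>

<62, -68>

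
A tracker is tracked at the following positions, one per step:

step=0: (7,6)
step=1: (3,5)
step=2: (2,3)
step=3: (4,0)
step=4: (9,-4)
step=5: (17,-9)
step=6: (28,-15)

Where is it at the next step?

First differences are (-4,-1), (-1,-2), (+2,-3), (+5,-4), (+8,-5), (+11,-6); their common second difference is (+3,-1) (constant acceleration).
step 7: (28,-15) + (+14,-7) → (42,-22)

(42,-22)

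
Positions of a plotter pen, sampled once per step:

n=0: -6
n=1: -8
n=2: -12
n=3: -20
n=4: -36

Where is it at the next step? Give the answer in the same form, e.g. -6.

-68

Step-to-step displacements: -2, -4, -8, -16; each is 2× the previous.
step 5: -36 − 32 → -68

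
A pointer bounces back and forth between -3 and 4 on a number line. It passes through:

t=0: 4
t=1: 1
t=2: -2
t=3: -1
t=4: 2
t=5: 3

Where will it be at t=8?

0

The value travels 3 per step and bounces off the walls at -3 and 4.
  step 6: 3 → 0
  step 7: 0 → -3
  step 8: -3 → 0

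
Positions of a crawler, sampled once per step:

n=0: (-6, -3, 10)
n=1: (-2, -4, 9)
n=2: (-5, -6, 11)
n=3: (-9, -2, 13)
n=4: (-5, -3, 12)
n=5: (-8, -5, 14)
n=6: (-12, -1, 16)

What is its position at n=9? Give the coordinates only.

The moves between consecutive positions are (+4, -1, -1), (-3, -2, +2), (-4, +4, +2), (+4, -1, -1), (-3, -2, +2), (-4, +4, +2); they repeat the 3-cycle [(+4, -1, -1), (-3, -2, +2), (-4, +4, +2)].
step 7: apply (+4, -1, -1) → (-8, -2, 15)
step 8: apply (-3, -2, +2) → (-11, -4, 17)
step 9: apply (-4, +4, +2) → (-15, 0, 19)

(-15, 0, 19)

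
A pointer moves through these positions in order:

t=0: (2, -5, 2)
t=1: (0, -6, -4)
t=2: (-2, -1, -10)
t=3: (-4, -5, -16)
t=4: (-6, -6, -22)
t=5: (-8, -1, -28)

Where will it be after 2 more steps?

(-12, -6, -40)

First: linear, -2 per step → -12 at step 7.
Second: cycles through -5, -6, -1 every 3 steps. Step 7 lands at position 1 of the cycle → -6.
Third: linear, -6 per step → -40 at step 7.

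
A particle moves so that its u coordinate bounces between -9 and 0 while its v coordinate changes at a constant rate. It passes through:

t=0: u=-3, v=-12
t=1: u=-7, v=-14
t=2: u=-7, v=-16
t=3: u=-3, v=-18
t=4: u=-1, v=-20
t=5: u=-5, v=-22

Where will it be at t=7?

u=-5, v=-26

The u coordinate travels 4 per step and bounces off the walls at -9 and 0.
  step 6: -5 → -9
  step 7: -9 → -5
The v coordinate changes by -2 each step: at step 7 it is -26.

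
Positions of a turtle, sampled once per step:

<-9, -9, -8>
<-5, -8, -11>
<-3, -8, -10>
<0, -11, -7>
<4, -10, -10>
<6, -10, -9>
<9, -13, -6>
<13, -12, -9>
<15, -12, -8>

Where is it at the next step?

Step-to-step displacements: <+4, +1, -3>, <+2, +0, +1>, <+3, -3, +3>, <+4, +1, -3>, <+2, +0, +1>, <+3, -3, +3>, <+4, +1, -3>, <+2, +0, +1> — a repeating cycle of length 3.
step 9: apply <+3, -3, +3> → <18, -15, -5>

<18, -15, -5>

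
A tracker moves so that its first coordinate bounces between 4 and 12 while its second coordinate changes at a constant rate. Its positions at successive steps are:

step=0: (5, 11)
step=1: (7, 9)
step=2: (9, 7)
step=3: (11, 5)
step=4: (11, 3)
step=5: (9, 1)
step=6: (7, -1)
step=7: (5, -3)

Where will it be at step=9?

(7, -7)

The first coordinate travels 2 per step and bounces off the walls at 4 and 12.
  step 8: 5 → 5
  step 9: 5 → 7
The second coordinate changes by -2 each step: at step 9 it is -7.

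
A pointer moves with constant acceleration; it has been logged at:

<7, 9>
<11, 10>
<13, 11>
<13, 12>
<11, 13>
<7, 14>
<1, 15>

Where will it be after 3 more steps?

Successive displacements: <+4, +1>, <+2, +1>, <+0, +1>, <-2, +1>, <-4, +1>, <-6, +1> — each changes by <-2, +0>.
step 7: <1, 15> + <-8, +1> → <-7, 16>
step 8: <-7, 16> + <-10, +1> → <-17, 17>
step 9: <-17, 17> + <-12, +1> → <-29, 18>

<-29, 18>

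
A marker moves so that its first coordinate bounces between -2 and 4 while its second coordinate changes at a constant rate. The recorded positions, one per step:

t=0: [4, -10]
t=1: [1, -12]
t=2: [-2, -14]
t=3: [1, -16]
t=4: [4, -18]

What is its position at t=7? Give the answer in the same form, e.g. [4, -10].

The first coordinate reflects between -2 and 4, moving 3 per step.
  step 5: 4 → 1
  step 6: 1 → -2
  step 7: -2 → 1
The second coordinate changes by -2 each step: at step 7 it is -24.

[1, -24]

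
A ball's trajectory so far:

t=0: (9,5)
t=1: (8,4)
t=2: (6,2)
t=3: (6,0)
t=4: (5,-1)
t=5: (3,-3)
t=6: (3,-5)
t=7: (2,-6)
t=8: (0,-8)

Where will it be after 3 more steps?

(-3,-13)

The moves between consecutive positions are (-1,-1), (-2,-2), (+0,-2), (-1,-1), (-2,-2), (+0,-2), (-1,-1), (-2,-2); they repeat the 3-cycle [(-1,-1), (-2,-2), (+0,-2)].
step 9: apply (+0,-2) → (0,-10)
step 10: apply (-1,-1) → (-1,-11)
step 11: apply (-2,-2) → (-3,-13)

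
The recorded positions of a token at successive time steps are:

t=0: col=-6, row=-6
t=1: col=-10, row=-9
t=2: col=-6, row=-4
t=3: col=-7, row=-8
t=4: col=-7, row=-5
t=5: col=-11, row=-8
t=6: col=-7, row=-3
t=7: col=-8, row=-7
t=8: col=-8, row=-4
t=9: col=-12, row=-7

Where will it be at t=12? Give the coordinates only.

col=-9, row=-3

Differencing gives (-4,-3), (+4,+5), (-1,-4), (+0,+3), (-4,-3), (+4,+5), (-1,-4), (+0,+3), (-4,-3). This is the pattern (-4,-3), (+4,+5), (-1,-4), (+0,+3) repeated.
step 10: apply (+4,+5) → col=-8, row=-2
step 11: apply (-1,-4) → col=-9, row=-6
step 12: apply (+0,+3) → col=-9, row=-3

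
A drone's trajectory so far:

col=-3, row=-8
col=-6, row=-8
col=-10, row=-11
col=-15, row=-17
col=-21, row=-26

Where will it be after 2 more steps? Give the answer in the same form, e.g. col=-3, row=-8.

col=-36, row=-53

Taking differences between consecutive positions: (-3,+0), (-4,-3), (-5,-6), (-6,-9). These grow by (-1,-3) each step.
step 5: col=-21, row=-26 + (-7,-12) → col=-28, row=-38
step 6: col=-28, row=-38 + (-8,-15) → col=-36, row=-53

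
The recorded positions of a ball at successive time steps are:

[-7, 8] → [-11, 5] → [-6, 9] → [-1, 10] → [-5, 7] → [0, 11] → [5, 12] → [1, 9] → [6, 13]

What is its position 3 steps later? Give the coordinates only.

Step-to-step displacements: [-4, -3], [+5, +4], [+5, +1], [-4, -3], [+5, +4], [+5, +1], [-4, -3], [+5, +4] — a repeating cycle of length 3.
step 9: apply [+5, +1] → [11, 14]
step 10: apply [-4, -3] → [7, 11]
step 11: apply [+5, +4] → [12, 15]

[12, 15]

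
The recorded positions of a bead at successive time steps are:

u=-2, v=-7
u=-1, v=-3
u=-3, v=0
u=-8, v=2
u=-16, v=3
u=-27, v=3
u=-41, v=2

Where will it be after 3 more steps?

First differences are (+1, +4), (-2, +3), (-5, +2), (-8, +1), (-11, +0), (-14, -1); their common second difference is (-3, -1) (constant acceleration).
step 7: u=-41, v=2 + (-17, -2) → u=-58, v=0
step 8: u=-58, v=0 + (-20, -3) → u=-78, v=-3
step 9: u=-78, v=-3 + (-23, -4) → u=-101, v=-7

u=-101, v=-7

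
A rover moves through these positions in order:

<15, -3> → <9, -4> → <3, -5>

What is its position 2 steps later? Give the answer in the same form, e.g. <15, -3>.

The position changes by <-6, -1> every step.
step 3: <3, -5> + <-6, -1> → <-3, -6>
step 4: <-3, -6> + <-6, -1> → <-9, -7>

<-9, -7>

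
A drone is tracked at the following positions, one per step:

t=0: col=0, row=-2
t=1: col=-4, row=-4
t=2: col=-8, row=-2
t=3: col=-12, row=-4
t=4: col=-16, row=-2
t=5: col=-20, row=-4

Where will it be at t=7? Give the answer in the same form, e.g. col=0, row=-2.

col=-28, row=-4

The col coordinate changes by -4 each step, so at step 7 it is 0 + 7·(-4) = -28.
The row coordinate repeats the cycle [-2, -4] with period 2; step 7 mod 2 = 1, giving -4.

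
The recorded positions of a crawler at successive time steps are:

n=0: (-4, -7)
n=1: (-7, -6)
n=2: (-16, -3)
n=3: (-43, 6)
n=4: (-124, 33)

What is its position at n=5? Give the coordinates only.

The jumps are (-3, +1), (-9, +3), (-27, +9), (-81, +27) — a geometric progression with ratio 3.
step 5: (-124, 33) + (-243, +81) → (-367, 114)

(-367, 114)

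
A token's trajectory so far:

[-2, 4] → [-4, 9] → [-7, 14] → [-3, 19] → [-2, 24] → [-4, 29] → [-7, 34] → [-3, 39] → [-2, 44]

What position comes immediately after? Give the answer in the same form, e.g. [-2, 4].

[-4, 49]

The first coordinate repeats the cycle [-2, -4, -7, -3] with period 4; step 9 mod 4 = 1, giving -4.
The second coordinate changes by +5 each step, so at step 9 it is 4 + 9·(5) = 49.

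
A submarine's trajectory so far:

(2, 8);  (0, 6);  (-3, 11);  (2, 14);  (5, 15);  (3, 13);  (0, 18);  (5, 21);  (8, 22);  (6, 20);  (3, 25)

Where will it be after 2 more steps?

(11, 29)

Differencing gives (-2, -2), (-3, +5), (+5, +3), (+3, +1), (-2, -2), (-3, +5), (+5, +3), (+3, +1), (-2, -2), (-3, +5). This is the pattern (-2, -2), (-3, +5), (+5, +3), (+3, +1) repeated.
step 11: apply (+5, +3) → (8, 28)
step 12: apply (+3, +1) → (11, 29)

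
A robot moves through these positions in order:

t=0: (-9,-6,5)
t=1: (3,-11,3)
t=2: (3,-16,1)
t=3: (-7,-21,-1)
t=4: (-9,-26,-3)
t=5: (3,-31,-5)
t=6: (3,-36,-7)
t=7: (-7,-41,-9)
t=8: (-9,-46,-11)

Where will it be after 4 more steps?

The first coordinate repeats the cycle [-9, 3, 3, -7] with period 4; step 12 mod 4 = 0, giving -9.
The second coordinate changes by -5 each step, so at step 12 it is -6 + 12·(-5) = -66.
The third coordinate changes by -2 each step, so at step 12 it is 5 + 12·(-2) = -19.

(-9,-66,-19)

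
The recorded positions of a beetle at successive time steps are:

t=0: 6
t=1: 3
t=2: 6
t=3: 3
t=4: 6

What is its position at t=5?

The jumps are -3, +3, -3, +3 — a geometric progression with ratio -1.
step 5: 6 − 3 → 3

3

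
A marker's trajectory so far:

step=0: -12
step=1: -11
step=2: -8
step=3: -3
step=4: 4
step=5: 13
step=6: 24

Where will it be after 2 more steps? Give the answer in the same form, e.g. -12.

Taking differences between consecutive positions: +1, +3, +5, +7, +9, +11. These grow by +2 each step.
step 7: 24 + 13 → 37
step 8: 37 + 15 → 52

52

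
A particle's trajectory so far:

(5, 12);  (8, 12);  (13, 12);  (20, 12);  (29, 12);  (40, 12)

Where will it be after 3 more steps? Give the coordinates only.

Taking differences between consecutive positions: (+3, +0), (+5, +0), (+7, +0), (+9, +0), (+11, +0). These grow by (+2, +0) each step.
step 6: (40, 12) + (+13, +0) → (53, 12)
step 7: (53, 12) + (+15, +0) → (68, 12)
step 8: (68, 12) + (+17, +0) → (85, 12)

(85, 12)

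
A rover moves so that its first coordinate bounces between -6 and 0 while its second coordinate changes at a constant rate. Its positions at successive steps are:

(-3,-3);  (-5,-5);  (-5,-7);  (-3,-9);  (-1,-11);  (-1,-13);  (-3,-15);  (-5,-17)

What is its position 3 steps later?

The first coordinate reflects between -6 and 0, moving 2 per step.
  step 8: -5 → -5
  step 9: -5 → -3
  step 10: -3 → -1
The second coordinate changes by -2 each step: at step 10 it is -23.

(-1,-23)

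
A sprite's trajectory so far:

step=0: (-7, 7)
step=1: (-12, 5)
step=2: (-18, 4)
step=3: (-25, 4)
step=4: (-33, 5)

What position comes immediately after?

(-42, 7)

Taking differences between consecutive positions: (-5, -2), (-6, -1), (-7, +0), (-8, +1). These grow by (-1, +1) each step.
step 5: (-33, 5) + (-9, +2) → (-42, 7)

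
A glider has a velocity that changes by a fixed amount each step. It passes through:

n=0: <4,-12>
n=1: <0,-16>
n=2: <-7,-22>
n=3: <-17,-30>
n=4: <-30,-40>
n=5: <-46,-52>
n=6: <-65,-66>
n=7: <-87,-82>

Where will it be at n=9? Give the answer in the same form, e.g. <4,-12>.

<-140,-120>

Successive displacements: <-4,-4>, <-7,-6>, <-10,-8>, <-13,-10>, <-16,-12>, <-19,-14>, <-22,-16> — each changes by <-3,-2>.
step 8: <-87,-82> + <-25,-18> → <-112,-100>
step 9: <-112,-100> + <-28,-20> → <-140,-120>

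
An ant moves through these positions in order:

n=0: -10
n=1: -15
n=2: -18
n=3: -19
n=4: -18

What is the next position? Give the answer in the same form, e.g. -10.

-15

Taking differences between consecutive positions: -5, -3, -1, +1. These grow by +2 each step.
step 5: -18 + 3 → -15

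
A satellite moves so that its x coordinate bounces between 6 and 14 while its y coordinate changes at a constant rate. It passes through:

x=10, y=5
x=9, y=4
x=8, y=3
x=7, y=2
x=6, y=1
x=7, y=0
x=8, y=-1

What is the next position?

x=9, y=-2

The x coordinate reflects between 6 and 14, moving 1 per step.
  step 7: 8 → 9
The y coordinate changes by -1 each step: at step 7 it is -2.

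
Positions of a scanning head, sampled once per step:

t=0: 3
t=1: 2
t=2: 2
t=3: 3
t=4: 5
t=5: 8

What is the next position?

Successive displacements: -1, +0, +1, +2, +3 — each changes by +1.
step 6: 8 + 4 → 12

12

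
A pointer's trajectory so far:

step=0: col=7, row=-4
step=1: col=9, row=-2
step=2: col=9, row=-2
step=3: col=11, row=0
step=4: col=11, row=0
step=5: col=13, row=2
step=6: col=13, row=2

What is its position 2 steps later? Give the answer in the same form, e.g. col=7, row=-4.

col=15, row=4

Step-to-step displacements: (+2, +2), (+0, +0), (+2, +2), (+0, +0), (+2, +2), (+0, +0) — a repeating cycle of length 2.
step 7: apply (+2, +2) → col=15, row=4
step 8: apply (+0, +0) → col=15, row=4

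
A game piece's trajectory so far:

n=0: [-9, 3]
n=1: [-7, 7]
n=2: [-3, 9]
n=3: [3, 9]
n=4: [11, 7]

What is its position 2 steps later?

[33, -3]

Successive displacements: [+2, +4], [+4, +2], [+6, +0], [+8, -2] — each changes by [+2, -2].
step 5: [11, 7] + [+10, -4] → [21, 3]
step 6: [21, 3] + [+12, -6] → [33, -3]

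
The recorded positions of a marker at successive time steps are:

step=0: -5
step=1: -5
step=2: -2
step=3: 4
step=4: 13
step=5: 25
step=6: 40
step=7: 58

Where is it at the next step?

Successive displacements: +0, +3, +6, +9, +12, +15, +18 — each changes by +3.
step 8: 58 + 21 → 79

79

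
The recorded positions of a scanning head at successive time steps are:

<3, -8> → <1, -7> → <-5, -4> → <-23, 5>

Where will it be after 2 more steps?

<-239, 113>

Step-to-step displacements: <-2, +1>, <-6, +3>, <-18, +9>; each is 3× the previous.
step 4: <-23, 5> + <-54, +27> → <-77, 32>
step 5: <-77, 32> + <-162, +81> → <-239, 113>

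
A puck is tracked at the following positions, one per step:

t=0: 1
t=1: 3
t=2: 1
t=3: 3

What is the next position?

Step-to-step displacements: +2, -2, +2; each is -1× the previous.
step 4: 3 − 2 → 1

1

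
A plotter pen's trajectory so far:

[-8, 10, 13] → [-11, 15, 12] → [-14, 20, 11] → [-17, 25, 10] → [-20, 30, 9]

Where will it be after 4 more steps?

Each step adds [-3, +5, -1] to the position.
step 5: [-20, 30, 9] + [-3, +5, -1] → [-23, 35, 8]
step 6: [-23, 35, 8] + [-3, +5, -1] → [-26, 40, 7]
step 7: [-26, 40, 7] + [-3, +5, -1] → [-29, 45, 6]
step 8: [-29, 45, 6] + [-3, +5, -1] → [-32, 50, 5]

[-32, 50, 5]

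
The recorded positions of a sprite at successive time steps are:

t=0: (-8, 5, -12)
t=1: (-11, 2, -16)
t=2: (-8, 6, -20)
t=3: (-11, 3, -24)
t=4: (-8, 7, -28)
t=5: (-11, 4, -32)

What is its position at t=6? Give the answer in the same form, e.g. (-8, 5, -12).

The moves between consecutive positions are (-3, -3, -4), (+3, +4, -4), (-3, -3, -4), (+3, +4, -4), (-3, -3, -4); they repeat the 2-cycle [(-3, -3, -4), (+3, +4, -4)].
step 6: apply (+3, +4, -4) → (-8, 8, -36)

(-8, 8, -36)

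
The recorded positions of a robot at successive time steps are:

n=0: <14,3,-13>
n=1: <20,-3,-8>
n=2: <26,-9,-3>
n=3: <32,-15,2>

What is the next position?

The position changes by <+6,-6,+5> every step.
step 4: <32,-15,2> + <+6,-6,+5> → <38,-21,7>

<38,-21,7>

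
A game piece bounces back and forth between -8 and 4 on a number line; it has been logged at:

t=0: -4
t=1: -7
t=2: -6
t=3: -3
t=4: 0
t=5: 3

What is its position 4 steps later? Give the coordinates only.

The value travels 3 per step and bounces off the walls at -8 and 4.
  step 6: 3 → 2
  step 7: 2 → -1
  step 8: -1 → -4
  step 9: -4 → -7

-7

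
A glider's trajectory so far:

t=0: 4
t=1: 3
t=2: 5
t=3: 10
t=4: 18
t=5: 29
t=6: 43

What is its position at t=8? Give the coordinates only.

80

Successive displacements: -1, +2, +5, +8, +11, +14 — each changes by +3.
step 7: 43 + 17 → 60
step 8: 60 + 20 → 80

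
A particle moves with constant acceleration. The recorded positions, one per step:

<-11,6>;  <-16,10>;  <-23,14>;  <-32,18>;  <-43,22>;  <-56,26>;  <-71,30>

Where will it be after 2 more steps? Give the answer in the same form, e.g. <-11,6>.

First differences are <-5,+4>, <-7,+4>, <-9,+4>, <-11,+4>, <-13,+4>, <-15,+4>; their common second difference is <-2,+0> (constant acceleration).
step 7: <-71,30> + <-17,+4> → <-88,34>
step 8: <-88,34> + <-19,+4> → <-107,38>

<-107,38>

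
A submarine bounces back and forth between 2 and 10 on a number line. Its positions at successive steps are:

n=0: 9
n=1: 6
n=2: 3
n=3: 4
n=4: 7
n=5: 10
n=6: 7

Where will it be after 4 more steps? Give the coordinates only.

The value travels 3 per step and bounces off the walls at 2 and 10.
  step 7: 7 → 4
  step 8: 4 → 3
  step 9: 3 → 6
  step 10: 6 → 9

9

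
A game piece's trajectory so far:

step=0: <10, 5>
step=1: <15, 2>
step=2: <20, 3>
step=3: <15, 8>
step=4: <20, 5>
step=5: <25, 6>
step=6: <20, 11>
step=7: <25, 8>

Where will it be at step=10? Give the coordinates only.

<30, 11>

Differencing gives <+5, -3>, <+5, +1>, <-5, +5>, <+5, -3>, <+5, +1>, <-5, +5>, <+5, -3>. This is the pattern <+5, -3>, <+5, +1>, <-5, +5> repeated.
step 8: apply <+5, +1> → <30, 9>
step 9: apply <-5, +5> → <25, 14>
step 10: apply <+5, -3> → <30, 11>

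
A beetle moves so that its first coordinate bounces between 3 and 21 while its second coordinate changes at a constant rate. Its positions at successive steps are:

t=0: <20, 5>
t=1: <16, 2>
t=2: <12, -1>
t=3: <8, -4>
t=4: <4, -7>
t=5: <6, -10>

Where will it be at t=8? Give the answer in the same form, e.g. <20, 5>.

<18, -19>

The first coordinate reflects between 3 and 21, moving 4 per step.
  step 6: 6 → 10
  step 7: 10 → 14
  step 8: 14 → 18
The second coordinate changes by -3 each step: at step 8 it is -19.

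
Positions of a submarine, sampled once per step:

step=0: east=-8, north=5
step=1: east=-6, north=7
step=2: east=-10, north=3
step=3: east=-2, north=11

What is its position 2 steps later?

Consecutive displacements (+2, +2), (-4, -4), (+8, +8) scale by a factor of -2 each step.
step 4: east=-2, north=11 + (-16, -16) → east=-18, north=-5
step 5: east=-18, north=-5 + (+32, +32) → east=14, north=27

east=14, north=27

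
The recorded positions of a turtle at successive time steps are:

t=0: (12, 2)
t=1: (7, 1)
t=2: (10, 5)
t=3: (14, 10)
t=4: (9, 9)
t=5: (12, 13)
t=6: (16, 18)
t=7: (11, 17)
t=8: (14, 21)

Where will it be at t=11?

The moves between consecutive positions are (-5, -1), (+3, +4), (+4, +5), (-5, -1), (+3, +4), (+4, +5), (-5, -1), (+3, +4); they repeat the 3-cycle [(-5, -1), (+3, +4), (+4, +5)].
step 9: apply (+4, +5) → (18, 26)
step 10: apply (-5, -1) → (13, 25)
step 11: apply (+3, +4) → (16, 29)

(16, 29)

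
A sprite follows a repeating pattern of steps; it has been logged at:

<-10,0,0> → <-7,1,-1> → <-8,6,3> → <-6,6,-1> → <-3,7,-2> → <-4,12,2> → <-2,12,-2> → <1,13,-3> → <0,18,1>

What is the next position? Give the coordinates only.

The moves between consecutive positions are <+3,+1,-1>, <-1,+5,+4>, <+2,+0,-4>, <+3,+1,-1>, <-1,+5,+4>, <+2,+0,-4>, <+3,+1,-1>, <-1,+5,+4>; they repeat the 3-cycle [<+3,+1,-1>, <-1,+5,+4>, <+2,+0,-4>].
step 9: apply <+2,+0,-4> → <2,18,-3>

<2,18,-3>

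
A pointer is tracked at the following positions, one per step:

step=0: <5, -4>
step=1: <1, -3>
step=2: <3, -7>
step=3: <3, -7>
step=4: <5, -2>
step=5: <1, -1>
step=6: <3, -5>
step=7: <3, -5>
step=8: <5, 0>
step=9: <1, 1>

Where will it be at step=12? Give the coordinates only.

<5, 2>

Differencing gives <-4, +1>, <+2, -4>, <+0, +0>, <+2, +5>, <-4, +1>, <+2, -4>, <+0, +0>, <+2, +5>, <-4, +1>. This is the pattern <-4, +1>, <+2, -4>, <+0, +0>, <+2, +5> repeated.
step 10: apply <+2, -4> → <3, -3>
step 11: apply <+0, +0> → <3, -3>
step 12: apply <+2, +5> → <5, 2>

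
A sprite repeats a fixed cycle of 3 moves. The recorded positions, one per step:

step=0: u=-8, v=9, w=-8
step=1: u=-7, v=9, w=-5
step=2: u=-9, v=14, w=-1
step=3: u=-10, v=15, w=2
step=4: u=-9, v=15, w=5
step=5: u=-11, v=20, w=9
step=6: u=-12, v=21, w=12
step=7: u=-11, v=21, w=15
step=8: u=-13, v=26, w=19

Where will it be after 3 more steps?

u=-15, v=32, w=29

Step-to-step displacements: (+1, +0, +3), (-2, +5, +4), (-1, +1, +3), (+1, +0, +3), (-2, +5, +4), (-1, +1, +3), (+1, +0, +3), (-2, +5, +4) — a repeating cycle of length 3.
step 9: apply (-1, +1, +3) → u=-14, v=27, w=22
step 10: apply (+1, +0, +3) → u=-13, v=27, w=25
step 11: apply (-2, +5, +4) → u=-15, v=32, w=29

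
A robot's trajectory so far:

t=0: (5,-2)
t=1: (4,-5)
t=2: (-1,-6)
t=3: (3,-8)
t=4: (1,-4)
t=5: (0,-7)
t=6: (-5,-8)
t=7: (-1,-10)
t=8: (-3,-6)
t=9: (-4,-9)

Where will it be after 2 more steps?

(-5,-12)

The moves between consecutive positions are (-1,-3), (-5,-1), (+4,-2), (-2,+4), (-1,-3), (-5,-1), (+4,-2), (-2,+4), (-1,-3); they repeat the 4-cycle [(-1,-3), (-5,-1), (+4,-2), (-2,+4)].
step 10: apply (-5,-1) → (-9,-10)
step 11: apply (+4,-2) → (-5,-12)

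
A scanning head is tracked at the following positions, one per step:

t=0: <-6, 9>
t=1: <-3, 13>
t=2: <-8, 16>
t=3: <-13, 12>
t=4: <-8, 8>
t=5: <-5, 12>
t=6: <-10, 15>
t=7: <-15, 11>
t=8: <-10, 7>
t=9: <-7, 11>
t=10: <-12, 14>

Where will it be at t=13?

Differencing gives <+3, +4>, <-5, +3>, <-5, -4>, <+5, -4>, <+3, +4>, <-5, +3>, <-5, -4>, <+5, -4>, <+3, +4>, <-5, +3>. This is the pattern <+3, +4>, <-5, +3>, <-5, -4>, <+5, -4> repeated.
step 11: apply <-5, -4> → <-17, 10>
step 12: apply <+5, -4> → <-12, 6>
step 13: apply <+3, +4> → <-9, 10>

<-9, 10>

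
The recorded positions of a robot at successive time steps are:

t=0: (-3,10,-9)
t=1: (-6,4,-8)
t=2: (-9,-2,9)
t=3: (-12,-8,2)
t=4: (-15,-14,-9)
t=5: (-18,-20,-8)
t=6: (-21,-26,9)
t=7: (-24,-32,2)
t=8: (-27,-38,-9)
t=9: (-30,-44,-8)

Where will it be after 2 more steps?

The first coordinate changes by -3 each step, so at step 11 it is -3 + 11·(-3) = -36.
The second coordinate changes by -6 each step, so at step 11 it is 10 + 11·(-6) = -56.
The third coordinate repeats the cycle [-9, -8, 9, 2] with period 4; step 11 mod 4 = 3, giving 2.

(-36,-56,2)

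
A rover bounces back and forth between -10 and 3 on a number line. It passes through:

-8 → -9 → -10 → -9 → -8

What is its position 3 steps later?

-5

The value travels 1 per step and bounces off the walls at -10 and 3.
  step 5: -8 → -7
  step 6: -7 → -6
  step 7: -6 → -5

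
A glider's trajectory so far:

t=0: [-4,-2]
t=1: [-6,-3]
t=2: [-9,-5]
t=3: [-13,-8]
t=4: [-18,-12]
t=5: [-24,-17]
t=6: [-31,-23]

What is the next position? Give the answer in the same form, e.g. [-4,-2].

First differences are [-2,-1], [-3,-2], [-4,-3], [-5,-4], [-6,-5], [-7,-6]; their common second difference is [-1,-1] (constant acceleration).
step 7: [-31,-23] + [-8,-7] → [-39,-30]

[-39,-30]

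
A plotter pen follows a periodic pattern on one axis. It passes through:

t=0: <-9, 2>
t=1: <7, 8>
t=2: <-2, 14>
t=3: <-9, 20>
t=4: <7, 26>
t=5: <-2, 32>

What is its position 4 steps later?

<-9, 56>

First: cycles through -9, 7, -2 every 3 steps. Step 9 lands at position 0 of the cycle → -9.
Second: linear, +6 per step → 56 at step 9.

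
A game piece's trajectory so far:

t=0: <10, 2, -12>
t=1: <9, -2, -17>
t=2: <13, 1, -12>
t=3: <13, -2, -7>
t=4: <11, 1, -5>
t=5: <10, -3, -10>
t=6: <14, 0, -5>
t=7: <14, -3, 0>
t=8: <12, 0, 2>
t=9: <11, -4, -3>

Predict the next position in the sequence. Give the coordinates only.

<15, -1, 2>

The moves between consecutive positions are <-1, -4, -5>, <+4, +3, +5>, <+0, -3, +5>, <-2, +3, +2>, <-1, -4, -5>, <+4, +3, +5>, <+0, -3, +5>, <-2, +3, +2>, <-1, -4, -5>; they repeat the 4-cycle [<-1, -4, -5>, <+4, +3, +5>, <+0, -3, +5>, <-2, +3, +2>].
step 10: apply <+4, +3, +5> → <15, -1, 2>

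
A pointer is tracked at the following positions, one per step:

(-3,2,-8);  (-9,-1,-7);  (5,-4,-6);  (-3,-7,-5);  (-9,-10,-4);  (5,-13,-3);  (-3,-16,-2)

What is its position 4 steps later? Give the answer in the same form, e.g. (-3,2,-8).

First: cycles through -3, -9, 5 every 3 steps. Step 10 lands at position 1 of the cycle → -9.
Second: linear, -3 per step → -28 at step 10.
Third: linear, +1 per step → 2 at step 10.

(-9,-28,2)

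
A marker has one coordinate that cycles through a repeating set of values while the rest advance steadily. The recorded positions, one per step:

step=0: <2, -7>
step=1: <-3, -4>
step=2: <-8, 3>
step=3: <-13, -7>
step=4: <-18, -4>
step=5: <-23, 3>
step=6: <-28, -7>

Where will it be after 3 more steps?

<-43, -7>

First: linear, -5 per step → -43 at step 9.
Second: cycles through -7, -4, 3 every 3 steps. Step 9 lands at position 0 of the cycle → -7.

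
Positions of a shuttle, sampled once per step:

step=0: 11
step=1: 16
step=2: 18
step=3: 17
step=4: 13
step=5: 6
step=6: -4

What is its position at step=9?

Successive displacements: +5, +2, -1, -4, -7, -10 — each changes by -3.
step 7: -4 − 13 → -17
step 8: -17 − 16 → -33
step 9: -33 − 19 → -52

-52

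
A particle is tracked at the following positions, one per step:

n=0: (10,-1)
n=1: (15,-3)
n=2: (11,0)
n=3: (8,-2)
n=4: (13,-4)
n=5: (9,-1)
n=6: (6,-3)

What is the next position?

Differencing gives (+5,-2), (-4,+3), (-3,-2), (+5,-2), (-4,+3), (-3,-2). This is the pattern (+5,-2), (-4,+3), (-3,-2) repeated.
step 7: apply (+5,-2) → (11,-5)

(11,-5)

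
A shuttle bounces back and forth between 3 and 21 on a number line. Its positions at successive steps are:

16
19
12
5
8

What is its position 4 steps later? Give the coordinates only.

The value travels 7 per step and bounces off the walls at 3 and 21.
  step 5: 8 → 15
  step 6: 15 → 20
  step 7: 20 → 13
  step 8: 13 → 6

6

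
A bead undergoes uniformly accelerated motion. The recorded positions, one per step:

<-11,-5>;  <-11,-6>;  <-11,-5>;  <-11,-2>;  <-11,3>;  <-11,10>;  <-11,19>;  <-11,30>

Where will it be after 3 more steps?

First differences are <+0,-1>, <+0,+1>, <+0,+3>, <+0,+5>, <+0,+7>, <+0,+9>, <+0,+11>; their common second difference is <+0,+2> (constant acceleration).
step 8: <-11,30> + <+0,+13> → <-11,43>
step 9: <-11,43> + <+0,+15> → <-11,58>
step 10: <-11,58> + <+0,+17> → <-11,75>

<-11,75>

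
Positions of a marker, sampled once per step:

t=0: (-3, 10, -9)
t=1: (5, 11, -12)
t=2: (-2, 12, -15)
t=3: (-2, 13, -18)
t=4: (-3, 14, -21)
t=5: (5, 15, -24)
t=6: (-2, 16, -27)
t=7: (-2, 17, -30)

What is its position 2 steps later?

The first coordinate repeats the cycle [-3, 5, -2, -2] with period 4; step 9 mod 4 = 1, giving 5.
The second coordinate changes by +1 each step, so at step 9 it is 10 + 9·(1) = 19.
The third coordinate changes by -3 each step, so at step 9 it is -9 + 9·(-3) = -36.

(5, 19, -36)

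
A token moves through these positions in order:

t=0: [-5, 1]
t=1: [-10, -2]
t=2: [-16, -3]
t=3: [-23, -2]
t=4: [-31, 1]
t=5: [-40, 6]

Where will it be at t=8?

Successive displacements: [-5, -3], [-6, -1], [-7, +1], [-8, +3], [-9, +5] — each changes by [-1, +2].
step 6: [-40, 6] + [-10, +7] → [-50, 13]
step 7: [-50, 13] + [-11, +9] → [-61, 22]
step 8: [-61, 22] + [-12, +11] → [-73, 33]

[-73, 33]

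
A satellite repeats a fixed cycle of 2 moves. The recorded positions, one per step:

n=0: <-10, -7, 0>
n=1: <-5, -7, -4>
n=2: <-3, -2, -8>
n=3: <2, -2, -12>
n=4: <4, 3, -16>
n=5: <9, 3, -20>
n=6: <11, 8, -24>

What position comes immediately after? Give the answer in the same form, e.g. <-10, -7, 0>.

<16, 8, -28>

Differencing gives <+5, +0, -4>, <+2, +5, -4>, <+5, +0, -4>, <+2, +5, -4>, <+5, +0, -4>, <+2, +5, -4>. This is the pattern <+5, +0, -4>, <+2, +5, -4> repeated.
step 7: apply <+5, +0, -4> → <16, 8, -28>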